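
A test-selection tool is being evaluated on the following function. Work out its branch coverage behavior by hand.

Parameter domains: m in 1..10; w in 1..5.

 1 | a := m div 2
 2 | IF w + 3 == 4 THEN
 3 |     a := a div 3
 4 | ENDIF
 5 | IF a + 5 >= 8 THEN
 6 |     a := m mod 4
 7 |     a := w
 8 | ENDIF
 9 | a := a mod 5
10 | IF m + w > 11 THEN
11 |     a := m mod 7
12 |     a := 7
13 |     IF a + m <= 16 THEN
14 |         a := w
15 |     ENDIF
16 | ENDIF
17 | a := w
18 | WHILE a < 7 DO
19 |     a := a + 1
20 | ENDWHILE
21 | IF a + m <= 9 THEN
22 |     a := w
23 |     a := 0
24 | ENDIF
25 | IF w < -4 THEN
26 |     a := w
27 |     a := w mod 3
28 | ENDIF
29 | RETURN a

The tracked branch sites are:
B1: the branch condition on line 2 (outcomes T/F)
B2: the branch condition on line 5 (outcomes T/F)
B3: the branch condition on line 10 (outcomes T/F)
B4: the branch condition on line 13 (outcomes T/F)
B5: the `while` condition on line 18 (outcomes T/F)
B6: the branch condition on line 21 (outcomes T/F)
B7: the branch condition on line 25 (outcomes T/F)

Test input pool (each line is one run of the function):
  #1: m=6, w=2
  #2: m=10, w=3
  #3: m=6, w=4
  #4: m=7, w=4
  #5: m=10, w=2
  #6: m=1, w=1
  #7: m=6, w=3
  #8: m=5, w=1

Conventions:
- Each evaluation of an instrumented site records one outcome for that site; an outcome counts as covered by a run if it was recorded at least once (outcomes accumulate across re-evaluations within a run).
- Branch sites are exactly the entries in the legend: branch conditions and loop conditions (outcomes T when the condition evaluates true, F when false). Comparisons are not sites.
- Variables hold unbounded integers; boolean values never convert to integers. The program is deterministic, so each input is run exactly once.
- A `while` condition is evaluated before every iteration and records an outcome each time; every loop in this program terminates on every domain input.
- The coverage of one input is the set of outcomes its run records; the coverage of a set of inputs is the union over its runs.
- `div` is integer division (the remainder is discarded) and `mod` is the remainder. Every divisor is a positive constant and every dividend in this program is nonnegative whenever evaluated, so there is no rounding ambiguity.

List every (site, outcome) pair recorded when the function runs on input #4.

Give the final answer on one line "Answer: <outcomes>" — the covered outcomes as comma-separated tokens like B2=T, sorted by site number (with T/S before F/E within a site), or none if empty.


Simulating input #4 (m=7, w=4) step by step:
  B1->F, B2->T, B3->F, B5->T, B5->T, B5->T, B5->F, B6->F, B7->F
distinct outcomes covered: B1=F, B2=T, B3=F, B5=T, B5=F, B6=F, B7=F
Answer: B1=F, B2=T, B3=F, B5=T, B5=F, B6=F, B7=F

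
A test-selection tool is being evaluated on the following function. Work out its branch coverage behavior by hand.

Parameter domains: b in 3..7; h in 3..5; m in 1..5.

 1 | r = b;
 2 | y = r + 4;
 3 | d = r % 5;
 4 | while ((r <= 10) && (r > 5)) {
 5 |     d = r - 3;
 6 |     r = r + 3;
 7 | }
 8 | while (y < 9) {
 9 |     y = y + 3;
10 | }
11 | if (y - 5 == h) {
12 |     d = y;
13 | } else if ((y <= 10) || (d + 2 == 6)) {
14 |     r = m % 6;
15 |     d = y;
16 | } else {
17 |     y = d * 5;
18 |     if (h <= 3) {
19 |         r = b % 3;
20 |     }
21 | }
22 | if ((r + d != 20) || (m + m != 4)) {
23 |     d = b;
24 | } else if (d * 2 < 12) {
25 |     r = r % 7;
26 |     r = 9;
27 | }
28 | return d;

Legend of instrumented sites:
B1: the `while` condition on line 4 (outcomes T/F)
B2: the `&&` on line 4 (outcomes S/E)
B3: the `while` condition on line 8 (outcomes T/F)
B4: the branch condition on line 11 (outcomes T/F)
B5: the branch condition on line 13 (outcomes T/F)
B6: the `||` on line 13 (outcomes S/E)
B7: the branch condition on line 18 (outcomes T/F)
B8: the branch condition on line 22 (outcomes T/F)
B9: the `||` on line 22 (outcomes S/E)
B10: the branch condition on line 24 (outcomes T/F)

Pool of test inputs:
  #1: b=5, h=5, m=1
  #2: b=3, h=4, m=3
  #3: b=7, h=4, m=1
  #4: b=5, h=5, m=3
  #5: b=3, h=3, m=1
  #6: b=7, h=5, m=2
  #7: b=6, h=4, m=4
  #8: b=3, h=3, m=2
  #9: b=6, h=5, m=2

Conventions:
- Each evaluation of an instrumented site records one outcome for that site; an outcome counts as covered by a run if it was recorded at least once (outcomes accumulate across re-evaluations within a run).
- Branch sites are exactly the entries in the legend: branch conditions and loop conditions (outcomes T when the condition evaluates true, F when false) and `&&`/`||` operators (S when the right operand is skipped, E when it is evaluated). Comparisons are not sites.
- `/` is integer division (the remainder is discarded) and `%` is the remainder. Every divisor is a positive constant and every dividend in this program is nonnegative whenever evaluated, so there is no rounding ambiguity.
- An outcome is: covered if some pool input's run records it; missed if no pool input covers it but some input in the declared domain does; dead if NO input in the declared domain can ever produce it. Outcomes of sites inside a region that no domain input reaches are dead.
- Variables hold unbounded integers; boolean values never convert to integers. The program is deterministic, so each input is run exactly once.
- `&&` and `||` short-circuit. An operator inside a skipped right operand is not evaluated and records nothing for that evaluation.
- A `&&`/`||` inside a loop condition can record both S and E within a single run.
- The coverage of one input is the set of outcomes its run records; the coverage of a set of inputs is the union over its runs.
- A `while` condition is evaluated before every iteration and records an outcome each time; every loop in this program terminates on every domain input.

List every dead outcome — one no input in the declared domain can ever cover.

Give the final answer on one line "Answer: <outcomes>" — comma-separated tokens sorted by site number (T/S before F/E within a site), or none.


checking every outcome against all 75 domain inputs:
  B10=T: no domain input ever produces it -> dead
  reachable outcomes have witnesses, e.g. B1=T (e.g. b=6, h=3, m=1), B1=F (e.g. b=3, h=3, m=1), B2=S (e.g. b=6, h=3, m=1), B2=E (e.g. b=3, h=3, m=1)
Answer: B10=T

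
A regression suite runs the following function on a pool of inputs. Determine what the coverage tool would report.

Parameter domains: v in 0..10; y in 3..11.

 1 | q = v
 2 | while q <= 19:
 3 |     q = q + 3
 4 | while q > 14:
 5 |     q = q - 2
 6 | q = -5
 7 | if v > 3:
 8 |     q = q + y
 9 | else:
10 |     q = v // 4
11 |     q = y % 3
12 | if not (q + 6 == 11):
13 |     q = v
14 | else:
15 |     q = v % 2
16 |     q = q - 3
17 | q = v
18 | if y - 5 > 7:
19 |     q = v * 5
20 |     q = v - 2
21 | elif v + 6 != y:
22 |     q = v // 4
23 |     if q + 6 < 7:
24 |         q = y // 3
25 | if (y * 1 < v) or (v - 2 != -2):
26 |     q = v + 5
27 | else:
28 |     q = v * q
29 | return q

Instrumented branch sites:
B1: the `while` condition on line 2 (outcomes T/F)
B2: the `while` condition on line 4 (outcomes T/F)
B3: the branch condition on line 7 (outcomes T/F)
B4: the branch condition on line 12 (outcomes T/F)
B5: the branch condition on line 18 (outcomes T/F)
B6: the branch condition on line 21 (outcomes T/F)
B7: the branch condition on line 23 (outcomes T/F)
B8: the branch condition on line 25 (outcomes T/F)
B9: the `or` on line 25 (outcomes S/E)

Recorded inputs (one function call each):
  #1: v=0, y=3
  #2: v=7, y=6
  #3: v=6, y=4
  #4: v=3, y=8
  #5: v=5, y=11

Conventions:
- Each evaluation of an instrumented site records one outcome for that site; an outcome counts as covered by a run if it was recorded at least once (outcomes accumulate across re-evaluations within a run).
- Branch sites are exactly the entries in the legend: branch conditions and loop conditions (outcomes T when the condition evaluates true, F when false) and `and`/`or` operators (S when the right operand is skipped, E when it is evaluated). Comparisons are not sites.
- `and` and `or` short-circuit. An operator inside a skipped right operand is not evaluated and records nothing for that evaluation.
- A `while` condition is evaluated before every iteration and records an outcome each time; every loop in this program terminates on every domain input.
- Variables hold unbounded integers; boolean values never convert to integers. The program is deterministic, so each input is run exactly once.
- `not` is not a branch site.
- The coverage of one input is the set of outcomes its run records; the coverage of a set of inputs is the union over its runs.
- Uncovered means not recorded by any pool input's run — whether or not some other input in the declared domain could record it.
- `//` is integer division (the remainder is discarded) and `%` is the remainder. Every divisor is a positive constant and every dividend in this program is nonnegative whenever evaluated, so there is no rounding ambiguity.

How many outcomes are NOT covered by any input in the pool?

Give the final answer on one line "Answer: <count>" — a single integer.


input #1, v=0, y=3: events B1->T, B1->T, B1->T, B1->T, B1->T, B1->T, B1->T, B1->F, B2->T, B2->T, B2->T, B2->T, B2->F, B3->F, ...; outcomes B1=T, B1=F, B2=T, B2=F, B3=F, B4=T, B5=F, B6=T, B7=T, B8=F, B9=E
input #2, v=7, y=6: events B1->T, B1->T, B1->T, B1->T, B1->T, B1->F, B2->T, B2->T, B2->T, B2->T, B2->F, B3->T, B4->T, B5->F, ...; outcomes B1=T, B1=F, B2=T, B2=F, B3=T, B4=T, B5=F, B6=T, B7=F, B8=T, B9=S
input #3, v=6, y=4: events B1->T, B1->T, B1->T, B1->T, B1->T, B1->F, B2->T, B2->T, B2->T, B2->T, B2->F, B3->T, B4->T, B5->F, ...; outcomes B1=T, B1=F, B2=T, B2=F, B3=T, B4=T, B5=F, B6=T, B7=F, B8=T, B9=S
input #4, v=3, y=8: events B1->T, B1->T, B1->T, B1->T, B1->T, B1->T, B1->F, B2->T, B2->T, B2->T, B2->T, B2->F, B3->F, B4->T, ...; outcomes B1=T, B1=F, B2=T, B2=F, B3=F, B4=T, B5=F, B6=T, B7=T, B8=T, B9=E
input #5, v=5, y=11: events B1->T, B1->T, B1->T, B1->T, B1->T, B1->F, B2->T, B2->T, B2->T, B2->F, B3->T, B4->T, B5->F, B6->F, ...; outcomes B1=T, B1=F, B2=T, B2=F, B3=T, B4=T, B5=F, B6=F, B8=T, B9=E
union over the pool: B1=T, B1=F, B2=T, B2=F, B3=T, B3=F, B4=T, B5=F, B6=T, B6=F, B7=T, B7=F, B8=T, B8=F, B9=S, B9=E
uncovered (2 of 18): B4=F, B5=T
Answer: 2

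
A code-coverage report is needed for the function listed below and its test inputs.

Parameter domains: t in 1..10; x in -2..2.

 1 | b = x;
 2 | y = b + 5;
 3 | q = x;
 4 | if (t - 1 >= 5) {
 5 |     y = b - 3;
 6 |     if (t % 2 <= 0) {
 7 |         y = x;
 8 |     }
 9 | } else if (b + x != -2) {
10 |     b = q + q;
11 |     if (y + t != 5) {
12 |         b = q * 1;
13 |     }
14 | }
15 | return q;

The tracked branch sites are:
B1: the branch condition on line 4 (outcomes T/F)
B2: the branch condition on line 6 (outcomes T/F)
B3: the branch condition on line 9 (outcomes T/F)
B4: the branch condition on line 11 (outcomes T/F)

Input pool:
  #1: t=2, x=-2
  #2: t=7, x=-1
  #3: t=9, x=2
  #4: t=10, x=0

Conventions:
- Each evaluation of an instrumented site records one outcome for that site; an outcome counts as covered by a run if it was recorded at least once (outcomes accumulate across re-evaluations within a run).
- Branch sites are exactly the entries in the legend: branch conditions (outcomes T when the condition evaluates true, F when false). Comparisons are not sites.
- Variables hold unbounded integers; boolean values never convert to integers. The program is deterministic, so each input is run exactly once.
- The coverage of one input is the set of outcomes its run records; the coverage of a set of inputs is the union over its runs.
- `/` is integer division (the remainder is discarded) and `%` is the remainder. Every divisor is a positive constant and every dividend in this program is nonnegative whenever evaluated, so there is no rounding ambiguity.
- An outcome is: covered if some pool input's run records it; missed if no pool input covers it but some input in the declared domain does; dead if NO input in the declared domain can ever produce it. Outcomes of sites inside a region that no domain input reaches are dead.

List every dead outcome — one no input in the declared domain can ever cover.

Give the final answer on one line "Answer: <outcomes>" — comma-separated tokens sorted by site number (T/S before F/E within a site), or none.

sweeping the full domain (50 inputs) for each outcome:
  reachable outcomes have witnesses, e.g. B1=T (e.g. t=6, x=-2), B1=F (e.g. t=1, x=-2), B2=T (e.g. t=6, x=-2), B2=F (e.g. t=7, x=-2)

Answer: none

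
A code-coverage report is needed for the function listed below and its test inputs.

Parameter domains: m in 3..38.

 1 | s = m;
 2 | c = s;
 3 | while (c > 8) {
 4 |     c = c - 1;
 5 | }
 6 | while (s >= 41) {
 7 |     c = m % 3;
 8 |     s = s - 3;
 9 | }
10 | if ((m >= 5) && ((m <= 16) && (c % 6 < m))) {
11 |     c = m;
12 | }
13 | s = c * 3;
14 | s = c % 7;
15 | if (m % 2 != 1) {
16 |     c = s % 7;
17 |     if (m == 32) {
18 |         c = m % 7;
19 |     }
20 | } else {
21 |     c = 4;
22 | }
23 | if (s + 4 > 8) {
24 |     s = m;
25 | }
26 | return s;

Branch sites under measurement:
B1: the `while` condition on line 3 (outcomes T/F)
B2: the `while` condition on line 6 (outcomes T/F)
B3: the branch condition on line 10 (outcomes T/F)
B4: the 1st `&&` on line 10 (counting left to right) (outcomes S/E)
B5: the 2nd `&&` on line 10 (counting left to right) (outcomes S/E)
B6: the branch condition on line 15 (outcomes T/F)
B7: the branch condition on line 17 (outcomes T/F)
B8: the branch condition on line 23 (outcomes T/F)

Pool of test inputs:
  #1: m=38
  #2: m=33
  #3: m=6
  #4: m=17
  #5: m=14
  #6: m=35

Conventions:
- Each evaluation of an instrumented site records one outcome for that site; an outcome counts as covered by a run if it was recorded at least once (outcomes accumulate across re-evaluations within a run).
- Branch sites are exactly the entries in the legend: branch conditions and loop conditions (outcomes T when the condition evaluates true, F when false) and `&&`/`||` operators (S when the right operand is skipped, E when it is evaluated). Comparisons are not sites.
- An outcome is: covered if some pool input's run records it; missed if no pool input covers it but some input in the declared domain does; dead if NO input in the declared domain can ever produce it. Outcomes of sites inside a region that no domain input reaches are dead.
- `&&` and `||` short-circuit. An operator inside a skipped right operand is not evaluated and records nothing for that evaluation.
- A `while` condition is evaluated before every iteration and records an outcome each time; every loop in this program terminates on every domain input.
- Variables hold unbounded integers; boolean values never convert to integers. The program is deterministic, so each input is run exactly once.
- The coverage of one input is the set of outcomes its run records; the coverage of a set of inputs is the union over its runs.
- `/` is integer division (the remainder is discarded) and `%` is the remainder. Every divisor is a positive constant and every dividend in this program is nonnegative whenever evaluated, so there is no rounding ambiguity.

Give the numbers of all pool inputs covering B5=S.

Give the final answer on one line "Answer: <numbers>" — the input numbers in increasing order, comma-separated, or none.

input #1 (m=38): hits B5=S
input #2 (m=33): hits B5=S
input #3 (m=6): never hits B5=S
input #4 (m=17): hits B5=S
input #5 (m=14): never hits B5=S
input #6 (m=35): hits B5=S

Answer: 1, 2, 4, 6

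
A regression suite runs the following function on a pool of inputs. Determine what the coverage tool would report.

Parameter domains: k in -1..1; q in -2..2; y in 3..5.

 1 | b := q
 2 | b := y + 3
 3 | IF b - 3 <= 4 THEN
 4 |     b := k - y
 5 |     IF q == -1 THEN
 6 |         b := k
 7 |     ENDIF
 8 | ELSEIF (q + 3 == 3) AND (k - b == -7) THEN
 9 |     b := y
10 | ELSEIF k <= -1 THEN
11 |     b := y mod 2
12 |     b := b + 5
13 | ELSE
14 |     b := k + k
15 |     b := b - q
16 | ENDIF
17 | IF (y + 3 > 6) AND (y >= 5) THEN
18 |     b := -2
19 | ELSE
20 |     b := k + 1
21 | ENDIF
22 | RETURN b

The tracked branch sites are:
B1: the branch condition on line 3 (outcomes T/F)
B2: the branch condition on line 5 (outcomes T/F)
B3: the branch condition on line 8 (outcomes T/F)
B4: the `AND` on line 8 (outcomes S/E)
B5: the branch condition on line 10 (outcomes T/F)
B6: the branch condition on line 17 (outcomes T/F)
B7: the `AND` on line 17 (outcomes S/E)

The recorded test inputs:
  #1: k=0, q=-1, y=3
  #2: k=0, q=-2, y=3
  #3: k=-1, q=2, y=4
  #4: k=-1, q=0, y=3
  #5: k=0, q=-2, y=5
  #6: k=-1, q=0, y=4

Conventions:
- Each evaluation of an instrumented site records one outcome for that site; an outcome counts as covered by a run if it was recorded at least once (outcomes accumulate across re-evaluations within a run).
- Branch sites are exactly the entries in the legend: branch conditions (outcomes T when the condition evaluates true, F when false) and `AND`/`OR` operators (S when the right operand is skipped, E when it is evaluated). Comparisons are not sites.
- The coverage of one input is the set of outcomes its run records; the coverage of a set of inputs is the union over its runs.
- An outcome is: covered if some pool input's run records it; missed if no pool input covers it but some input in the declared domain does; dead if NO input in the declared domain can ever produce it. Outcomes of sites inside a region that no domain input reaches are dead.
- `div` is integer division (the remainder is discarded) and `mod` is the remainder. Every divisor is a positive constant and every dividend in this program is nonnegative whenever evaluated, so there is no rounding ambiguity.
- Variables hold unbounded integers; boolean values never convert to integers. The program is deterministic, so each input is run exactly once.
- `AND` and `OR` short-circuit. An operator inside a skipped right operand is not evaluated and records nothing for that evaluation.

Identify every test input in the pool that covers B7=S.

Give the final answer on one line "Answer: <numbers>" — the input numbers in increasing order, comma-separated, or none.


input #1 (k=0, q=-1, y=3): hits B7=S
input #2 (k=0, q=-2, y=3): hits B7=S
input #3 (k=-1, q=2, y=4): never hits B7=S
input #4 (k=-1, q=0, y=3): hits B7=S
input #5 (k=0, q=-2, y=5): never hits B7=S
input #6 (k=-1, q=0, y=4): never hits B7=S
Answer: 1, 2, 4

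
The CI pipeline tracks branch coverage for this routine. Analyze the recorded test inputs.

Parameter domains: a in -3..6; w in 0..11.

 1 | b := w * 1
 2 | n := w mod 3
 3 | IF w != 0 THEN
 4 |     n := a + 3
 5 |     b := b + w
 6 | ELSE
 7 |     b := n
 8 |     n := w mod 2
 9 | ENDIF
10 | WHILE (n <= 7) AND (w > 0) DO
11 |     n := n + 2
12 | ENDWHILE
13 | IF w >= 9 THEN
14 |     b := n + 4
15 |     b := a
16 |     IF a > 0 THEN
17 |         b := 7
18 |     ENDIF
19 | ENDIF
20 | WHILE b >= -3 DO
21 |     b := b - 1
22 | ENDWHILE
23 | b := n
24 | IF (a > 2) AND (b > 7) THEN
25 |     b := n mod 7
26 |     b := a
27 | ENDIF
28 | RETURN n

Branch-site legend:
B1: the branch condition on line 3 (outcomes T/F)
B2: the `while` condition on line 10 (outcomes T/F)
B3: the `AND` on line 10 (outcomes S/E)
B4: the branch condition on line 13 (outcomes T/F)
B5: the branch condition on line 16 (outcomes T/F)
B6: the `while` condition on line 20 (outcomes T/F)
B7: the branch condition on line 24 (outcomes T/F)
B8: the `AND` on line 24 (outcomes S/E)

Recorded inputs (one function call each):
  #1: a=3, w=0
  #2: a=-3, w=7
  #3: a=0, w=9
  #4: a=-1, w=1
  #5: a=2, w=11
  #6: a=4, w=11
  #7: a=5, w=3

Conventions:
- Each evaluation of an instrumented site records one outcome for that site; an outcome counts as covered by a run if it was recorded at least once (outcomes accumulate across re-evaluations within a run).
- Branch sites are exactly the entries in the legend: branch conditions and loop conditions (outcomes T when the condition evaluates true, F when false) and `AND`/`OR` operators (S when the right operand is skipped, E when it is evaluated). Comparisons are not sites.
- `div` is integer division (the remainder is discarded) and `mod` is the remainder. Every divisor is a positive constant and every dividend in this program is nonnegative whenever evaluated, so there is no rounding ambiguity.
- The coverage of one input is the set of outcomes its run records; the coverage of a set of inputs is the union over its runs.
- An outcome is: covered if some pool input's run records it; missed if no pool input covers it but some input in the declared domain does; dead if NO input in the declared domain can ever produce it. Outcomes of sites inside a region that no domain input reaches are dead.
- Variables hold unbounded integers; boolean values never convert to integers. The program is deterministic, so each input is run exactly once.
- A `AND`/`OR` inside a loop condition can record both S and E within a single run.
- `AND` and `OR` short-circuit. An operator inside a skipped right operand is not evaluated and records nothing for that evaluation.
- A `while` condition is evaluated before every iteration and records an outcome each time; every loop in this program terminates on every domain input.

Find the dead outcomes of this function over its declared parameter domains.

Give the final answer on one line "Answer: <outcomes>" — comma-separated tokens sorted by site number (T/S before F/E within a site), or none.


exhaustive pass over the 120-input domain:
  reachable outcomes have witnesses, e.g. B1=T (e.g. a=-3, w=1), B1=F (e.g. a=-3, w=0), B2=T (e.g. a=-3, w=1), B2=F (e.g. a=-3, w=0)
Answer: none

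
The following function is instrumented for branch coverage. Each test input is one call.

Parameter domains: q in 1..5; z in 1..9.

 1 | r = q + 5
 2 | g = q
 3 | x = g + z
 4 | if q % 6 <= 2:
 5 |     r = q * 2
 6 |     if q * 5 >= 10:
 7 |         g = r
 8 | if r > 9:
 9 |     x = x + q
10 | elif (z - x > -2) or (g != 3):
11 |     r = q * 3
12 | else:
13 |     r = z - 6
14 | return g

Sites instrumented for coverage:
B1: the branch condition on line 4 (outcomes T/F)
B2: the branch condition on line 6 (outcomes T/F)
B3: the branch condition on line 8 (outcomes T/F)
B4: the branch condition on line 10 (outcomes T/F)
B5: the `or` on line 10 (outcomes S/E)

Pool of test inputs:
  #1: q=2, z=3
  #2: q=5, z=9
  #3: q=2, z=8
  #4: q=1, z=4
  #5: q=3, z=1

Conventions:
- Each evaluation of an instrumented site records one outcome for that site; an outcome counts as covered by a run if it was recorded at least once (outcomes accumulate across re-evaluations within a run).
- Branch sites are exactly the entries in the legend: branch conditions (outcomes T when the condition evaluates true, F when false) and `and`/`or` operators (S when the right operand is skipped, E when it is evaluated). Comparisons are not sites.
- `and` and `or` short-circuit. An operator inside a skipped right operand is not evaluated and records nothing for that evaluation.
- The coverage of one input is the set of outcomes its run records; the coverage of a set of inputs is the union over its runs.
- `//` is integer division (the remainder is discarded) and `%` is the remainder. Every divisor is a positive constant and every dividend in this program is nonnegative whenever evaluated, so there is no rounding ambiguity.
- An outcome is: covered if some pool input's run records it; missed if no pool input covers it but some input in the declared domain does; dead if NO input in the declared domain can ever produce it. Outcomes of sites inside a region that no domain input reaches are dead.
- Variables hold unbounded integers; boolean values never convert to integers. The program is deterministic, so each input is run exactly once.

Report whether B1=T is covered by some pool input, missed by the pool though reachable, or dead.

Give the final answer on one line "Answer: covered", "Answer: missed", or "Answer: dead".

B1=T is recorded by pool input(s) 1, 3, 4 -> covered

Answer: covered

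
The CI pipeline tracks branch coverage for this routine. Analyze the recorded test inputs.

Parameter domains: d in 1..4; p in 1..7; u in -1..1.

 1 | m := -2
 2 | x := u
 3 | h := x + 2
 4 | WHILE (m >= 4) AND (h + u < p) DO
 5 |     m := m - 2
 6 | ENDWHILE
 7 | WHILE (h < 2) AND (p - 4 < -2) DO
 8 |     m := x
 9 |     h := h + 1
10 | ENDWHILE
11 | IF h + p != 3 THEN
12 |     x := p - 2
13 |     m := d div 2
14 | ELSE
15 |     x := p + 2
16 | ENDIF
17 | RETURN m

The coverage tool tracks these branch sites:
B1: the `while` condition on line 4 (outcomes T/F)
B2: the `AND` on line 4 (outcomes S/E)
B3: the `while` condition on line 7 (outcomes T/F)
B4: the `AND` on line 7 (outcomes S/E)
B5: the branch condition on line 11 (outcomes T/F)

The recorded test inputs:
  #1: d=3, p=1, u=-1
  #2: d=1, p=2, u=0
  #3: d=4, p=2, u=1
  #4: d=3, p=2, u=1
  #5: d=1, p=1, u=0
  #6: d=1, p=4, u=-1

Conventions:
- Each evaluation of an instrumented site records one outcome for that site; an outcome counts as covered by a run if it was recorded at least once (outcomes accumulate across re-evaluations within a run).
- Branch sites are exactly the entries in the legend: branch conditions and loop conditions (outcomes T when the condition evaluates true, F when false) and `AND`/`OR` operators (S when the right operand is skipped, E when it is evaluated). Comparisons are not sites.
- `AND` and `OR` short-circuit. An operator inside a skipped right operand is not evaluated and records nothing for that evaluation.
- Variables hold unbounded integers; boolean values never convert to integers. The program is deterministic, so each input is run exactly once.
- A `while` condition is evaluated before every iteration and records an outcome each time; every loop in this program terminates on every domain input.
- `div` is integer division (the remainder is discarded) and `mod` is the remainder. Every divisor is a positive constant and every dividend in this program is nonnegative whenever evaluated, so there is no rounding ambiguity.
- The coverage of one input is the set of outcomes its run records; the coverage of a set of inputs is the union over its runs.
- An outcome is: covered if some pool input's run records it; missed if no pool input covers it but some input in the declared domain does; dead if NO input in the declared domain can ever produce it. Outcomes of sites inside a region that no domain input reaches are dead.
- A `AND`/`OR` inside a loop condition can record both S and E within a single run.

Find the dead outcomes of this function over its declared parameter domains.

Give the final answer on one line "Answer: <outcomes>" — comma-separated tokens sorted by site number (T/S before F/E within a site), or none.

exhaustive pass over the 84-input domain:
  B1=T: unreachable across the whole domain -> dead
  B2=E: unreachable across the whole domain -> dead
  reachable outcomes have witnesses, e.g. B1=F (e.g. d=1, p=1, u=-1), B2=S (e.g. d=1, p=1, u=-1), B3=T (e.g. d=1, p=1, u=-1), B3=F (e.g. d=1, p=1, u=-1)

Answer: B1=T, B2=E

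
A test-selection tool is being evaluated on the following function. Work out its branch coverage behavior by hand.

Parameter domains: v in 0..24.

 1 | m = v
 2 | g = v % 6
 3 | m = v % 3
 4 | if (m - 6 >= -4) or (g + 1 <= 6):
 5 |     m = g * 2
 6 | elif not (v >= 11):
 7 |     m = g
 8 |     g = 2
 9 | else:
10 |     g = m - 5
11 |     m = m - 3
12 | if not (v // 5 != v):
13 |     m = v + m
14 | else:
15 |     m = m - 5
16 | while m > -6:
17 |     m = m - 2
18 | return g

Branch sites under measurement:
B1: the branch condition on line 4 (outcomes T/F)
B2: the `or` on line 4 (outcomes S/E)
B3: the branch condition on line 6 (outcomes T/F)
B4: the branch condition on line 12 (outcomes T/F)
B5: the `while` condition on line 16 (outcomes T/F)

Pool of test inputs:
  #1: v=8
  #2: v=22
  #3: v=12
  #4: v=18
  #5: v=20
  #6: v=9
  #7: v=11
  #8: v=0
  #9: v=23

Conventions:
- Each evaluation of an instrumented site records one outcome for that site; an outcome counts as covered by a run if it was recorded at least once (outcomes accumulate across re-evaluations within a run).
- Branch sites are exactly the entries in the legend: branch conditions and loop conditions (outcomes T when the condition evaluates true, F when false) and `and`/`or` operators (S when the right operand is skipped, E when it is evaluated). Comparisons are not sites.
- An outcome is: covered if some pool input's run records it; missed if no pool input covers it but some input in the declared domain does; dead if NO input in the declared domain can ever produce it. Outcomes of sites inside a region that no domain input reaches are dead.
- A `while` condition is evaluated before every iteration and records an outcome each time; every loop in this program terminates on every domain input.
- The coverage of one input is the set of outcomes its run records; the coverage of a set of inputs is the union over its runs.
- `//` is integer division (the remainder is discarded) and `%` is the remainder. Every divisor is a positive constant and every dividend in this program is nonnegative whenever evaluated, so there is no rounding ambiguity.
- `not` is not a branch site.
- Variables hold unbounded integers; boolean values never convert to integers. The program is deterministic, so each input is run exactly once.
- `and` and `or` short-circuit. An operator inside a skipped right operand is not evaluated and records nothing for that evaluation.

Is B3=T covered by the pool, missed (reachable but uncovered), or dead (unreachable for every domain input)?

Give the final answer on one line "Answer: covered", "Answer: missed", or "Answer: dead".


no pool input records B3=T
checking all 25 inputs in the declared domain: B3=T is never recorded -> dead
Answer: dead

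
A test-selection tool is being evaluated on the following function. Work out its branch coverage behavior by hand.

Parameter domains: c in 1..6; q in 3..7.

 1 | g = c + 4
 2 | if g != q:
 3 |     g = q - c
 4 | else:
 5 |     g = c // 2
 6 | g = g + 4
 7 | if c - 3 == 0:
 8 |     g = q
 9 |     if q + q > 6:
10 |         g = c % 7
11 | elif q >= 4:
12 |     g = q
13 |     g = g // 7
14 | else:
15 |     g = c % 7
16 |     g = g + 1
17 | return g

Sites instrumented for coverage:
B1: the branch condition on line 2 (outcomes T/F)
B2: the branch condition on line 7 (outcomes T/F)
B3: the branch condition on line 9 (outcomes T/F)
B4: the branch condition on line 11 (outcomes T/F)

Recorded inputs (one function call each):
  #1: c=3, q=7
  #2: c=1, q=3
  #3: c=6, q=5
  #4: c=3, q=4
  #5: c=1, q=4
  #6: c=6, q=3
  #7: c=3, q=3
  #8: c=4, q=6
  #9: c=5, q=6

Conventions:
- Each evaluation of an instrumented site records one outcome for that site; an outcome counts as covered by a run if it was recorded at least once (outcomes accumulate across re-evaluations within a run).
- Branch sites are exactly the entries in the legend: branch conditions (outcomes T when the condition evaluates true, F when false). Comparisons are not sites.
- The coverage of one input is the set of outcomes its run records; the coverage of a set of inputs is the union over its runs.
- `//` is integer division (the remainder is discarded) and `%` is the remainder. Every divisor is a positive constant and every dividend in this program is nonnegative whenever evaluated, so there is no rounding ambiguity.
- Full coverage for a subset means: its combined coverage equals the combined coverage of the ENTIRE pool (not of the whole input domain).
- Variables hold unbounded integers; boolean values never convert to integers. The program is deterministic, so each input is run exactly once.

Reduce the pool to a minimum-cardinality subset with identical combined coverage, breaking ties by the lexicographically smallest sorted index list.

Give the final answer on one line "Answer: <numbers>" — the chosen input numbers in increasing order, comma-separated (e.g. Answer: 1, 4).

test 1 (c=3, q=7) fires B1->F, B2->T, B3->T; hits B1=F, B2=T, B3=T
test 2 (c=1, q=3) fires B1->T, B2->F, B4->F; hits B1=T, B2=F, B4=F
test 3 (c=6, q=5) fires B1->T, B2->F, B4->T; hits B1=T, B2=F, B4=T
test 4 (c=3, q=4) fires B1->T, B2->T, B3->T; hits B1=T, B2=T, B3=T
test 5 (c=1, q=4) fires B1->T, B2->F, B4->T; hits B1=T, B2=F, B4=T
test 6 (c=6, q=3) fires B1->T, B2->F, B4->F; hits B1=T, B2=F, B4=F
test 7 (c=3, q=3) fires B1->T, B2->T, B3->F; hits B1=T, B2=T, B3=F
test 8 (c=4, q=6) fires B1->T, B2->F, B4->T; hits B1=T, B2=F, B4=T
test 9 (c=5, q=6) fires B1->T, B2->F, B4->T; hits B1=T, B2=F, B4=T
together the pool reaches 8 outcomes: B1=T, B1=F, B2=T, B2=F, B3=T, B3=F, B4=T, B4=F
every size-1 subset falls short of the 8 outcomes (best: 3/8)
every size-2 subset falls short of the 8 outcomes (best: 6/8)
every size-3 subset falls short of the 8 outcomes (best: 7/8)
at size 4, {1, 2, 3, 7} reaches all 8 outcomes; every lexicographically earlier size-4 subset fails

Answer: 1, 2, 3, 7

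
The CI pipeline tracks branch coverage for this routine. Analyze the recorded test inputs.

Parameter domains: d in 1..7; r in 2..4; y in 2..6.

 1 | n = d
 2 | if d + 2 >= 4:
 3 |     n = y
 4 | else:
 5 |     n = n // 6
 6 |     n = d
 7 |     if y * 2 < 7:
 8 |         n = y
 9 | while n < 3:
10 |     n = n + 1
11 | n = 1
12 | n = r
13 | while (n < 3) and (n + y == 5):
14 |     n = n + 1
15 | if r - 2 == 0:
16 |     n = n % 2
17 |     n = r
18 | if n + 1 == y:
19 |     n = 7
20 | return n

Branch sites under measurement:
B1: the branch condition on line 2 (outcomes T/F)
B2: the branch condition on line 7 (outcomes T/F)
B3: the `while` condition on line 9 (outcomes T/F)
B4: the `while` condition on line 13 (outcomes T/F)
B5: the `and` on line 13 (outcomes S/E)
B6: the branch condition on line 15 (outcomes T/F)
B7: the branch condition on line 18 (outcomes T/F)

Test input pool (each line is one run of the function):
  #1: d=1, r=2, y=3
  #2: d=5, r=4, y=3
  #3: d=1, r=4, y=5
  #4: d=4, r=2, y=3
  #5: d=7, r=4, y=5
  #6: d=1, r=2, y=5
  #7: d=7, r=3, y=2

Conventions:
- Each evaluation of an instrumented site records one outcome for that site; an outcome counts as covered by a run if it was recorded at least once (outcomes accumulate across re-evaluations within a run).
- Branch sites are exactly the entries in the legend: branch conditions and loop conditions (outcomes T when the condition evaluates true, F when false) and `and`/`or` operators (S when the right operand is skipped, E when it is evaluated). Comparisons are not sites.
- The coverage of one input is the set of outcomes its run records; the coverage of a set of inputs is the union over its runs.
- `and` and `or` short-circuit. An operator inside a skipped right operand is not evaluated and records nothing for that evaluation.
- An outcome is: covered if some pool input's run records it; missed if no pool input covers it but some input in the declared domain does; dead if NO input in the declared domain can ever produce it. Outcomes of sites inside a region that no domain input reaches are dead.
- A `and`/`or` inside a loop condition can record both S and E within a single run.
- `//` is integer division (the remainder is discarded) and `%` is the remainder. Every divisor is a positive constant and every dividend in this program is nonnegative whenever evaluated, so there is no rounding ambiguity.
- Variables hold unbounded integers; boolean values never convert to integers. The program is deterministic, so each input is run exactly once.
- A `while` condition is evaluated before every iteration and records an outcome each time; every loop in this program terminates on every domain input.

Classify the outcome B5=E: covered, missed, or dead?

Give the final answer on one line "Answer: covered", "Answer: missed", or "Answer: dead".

B5=E is recorded by pool input(s) 1, 4, 6 -> covered

Answer: covered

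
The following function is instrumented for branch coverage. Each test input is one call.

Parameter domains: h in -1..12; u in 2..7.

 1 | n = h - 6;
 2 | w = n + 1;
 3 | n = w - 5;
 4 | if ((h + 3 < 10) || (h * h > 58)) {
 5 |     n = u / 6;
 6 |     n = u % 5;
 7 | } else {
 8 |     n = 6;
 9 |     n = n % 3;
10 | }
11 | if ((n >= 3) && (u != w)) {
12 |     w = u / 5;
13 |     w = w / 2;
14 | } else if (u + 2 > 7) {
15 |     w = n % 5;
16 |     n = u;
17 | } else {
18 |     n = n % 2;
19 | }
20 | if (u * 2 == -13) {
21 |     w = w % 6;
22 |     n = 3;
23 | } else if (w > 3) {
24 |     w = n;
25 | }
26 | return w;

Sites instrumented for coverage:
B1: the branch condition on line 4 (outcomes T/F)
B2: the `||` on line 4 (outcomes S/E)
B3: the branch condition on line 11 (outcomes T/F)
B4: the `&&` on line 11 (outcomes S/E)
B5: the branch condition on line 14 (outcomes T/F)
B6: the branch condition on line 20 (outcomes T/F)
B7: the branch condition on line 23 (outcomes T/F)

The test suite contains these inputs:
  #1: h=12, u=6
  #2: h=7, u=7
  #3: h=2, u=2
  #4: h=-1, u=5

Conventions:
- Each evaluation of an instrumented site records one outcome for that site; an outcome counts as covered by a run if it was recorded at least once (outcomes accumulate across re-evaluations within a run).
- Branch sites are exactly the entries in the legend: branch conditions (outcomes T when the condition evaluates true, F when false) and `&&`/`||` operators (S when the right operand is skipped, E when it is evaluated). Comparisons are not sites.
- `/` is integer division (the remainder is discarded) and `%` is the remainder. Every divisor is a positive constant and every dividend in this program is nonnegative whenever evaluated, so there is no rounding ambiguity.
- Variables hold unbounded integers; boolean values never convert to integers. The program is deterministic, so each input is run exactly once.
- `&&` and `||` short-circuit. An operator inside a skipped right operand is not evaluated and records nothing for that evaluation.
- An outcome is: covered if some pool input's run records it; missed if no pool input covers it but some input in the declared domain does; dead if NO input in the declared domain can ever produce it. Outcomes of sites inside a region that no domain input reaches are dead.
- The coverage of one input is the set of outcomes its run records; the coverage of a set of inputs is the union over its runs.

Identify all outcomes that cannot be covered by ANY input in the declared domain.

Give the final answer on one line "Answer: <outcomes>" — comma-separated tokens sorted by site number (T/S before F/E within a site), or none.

exhaustive pass over the 84-input domain:
  B6=T: never recorded by any domain input -> dead
  reachable outcomes have witnesses, e.g. B1=T (e.g. h=-1, u=2), B1=F (e.g. h=7, u=2), B2=S (e.g. h=-1, u=2), B2=E (e.g. h=7, u=2)

Answer: B6=T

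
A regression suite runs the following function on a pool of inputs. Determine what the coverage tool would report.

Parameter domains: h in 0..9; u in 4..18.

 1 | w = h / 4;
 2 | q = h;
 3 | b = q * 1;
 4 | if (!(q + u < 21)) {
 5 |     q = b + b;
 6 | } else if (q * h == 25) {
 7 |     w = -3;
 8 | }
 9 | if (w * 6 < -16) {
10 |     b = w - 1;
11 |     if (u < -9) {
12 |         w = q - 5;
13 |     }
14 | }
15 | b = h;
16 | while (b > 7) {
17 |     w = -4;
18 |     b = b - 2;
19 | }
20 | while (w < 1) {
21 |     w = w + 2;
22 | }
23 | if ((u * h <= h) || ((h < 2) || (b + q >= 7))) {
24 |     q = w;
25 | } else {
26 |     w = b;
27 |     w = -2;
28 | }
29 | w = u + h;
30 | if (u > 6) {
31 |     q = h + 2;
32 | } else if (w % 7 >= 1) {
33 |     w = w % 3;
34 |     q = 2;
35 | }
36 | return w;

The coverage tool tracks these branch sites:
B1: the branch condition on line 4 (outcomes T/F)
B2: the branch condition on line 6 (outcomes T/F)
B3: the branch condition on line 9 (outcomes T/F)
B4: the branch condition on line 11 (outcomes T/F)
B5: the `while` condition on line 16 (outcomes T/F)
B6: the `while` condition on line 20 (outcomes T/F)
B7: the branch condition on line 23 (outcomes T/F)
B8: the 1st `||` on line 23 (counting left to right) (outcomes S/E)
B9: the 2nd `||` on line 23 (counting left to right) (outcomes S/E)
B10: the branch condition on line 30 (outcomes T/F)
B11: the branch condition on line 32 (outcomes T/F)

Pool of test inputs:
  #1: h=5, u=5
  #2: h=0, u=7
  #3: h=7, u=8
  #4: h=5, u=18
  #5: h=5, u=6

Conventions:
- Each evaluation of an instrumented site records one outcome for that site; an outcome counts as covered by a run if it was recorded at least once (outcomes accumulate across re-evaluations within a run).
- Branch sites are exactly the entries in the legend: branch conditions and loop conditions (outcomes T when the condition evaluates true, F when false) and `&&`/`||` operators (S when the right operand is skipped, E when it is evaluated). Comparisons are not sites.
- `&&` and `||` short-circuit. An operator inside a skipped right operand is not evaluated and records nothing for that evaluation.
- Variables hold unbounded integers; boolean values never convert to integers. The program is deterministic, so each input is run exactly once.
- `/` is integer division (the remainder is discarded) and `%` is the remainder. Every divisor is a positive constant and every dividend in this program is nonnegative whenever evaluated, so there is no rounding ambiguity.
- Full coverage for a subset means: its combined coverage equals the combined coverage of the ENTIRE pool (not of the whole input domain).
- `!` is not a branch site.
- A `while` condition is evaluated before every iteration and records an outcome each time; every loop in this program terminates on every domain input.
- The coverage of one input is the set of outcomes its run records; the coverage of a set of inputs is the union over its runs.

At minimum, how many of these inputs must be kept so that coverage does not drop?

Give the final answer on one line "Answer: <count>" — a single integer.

run #1 (h=5, u=5) runs B1->F, B2->T, B3->T, B4->F, B5->F, B6->T, B6->T, B6->F, B8->E, B9->E, B7->T, B10->F, B11->T; records B1=F, B2=T, B3=T, B4=F, B5=F, B6=T, B6=F, B7=T, B8=E, B9=E, B10=F, B11=T
run #2 (h=0, u=7) runs B1->F, B2->F, B3->F, B5->F, B6->T, B6->F, B8->S, B7->T, B10->T; records B1=F, B2=F, B3=F, B5=F, B6=T, B6=F, B7=T, B8=S, B10=T
run #3 (h=7, u=8) runs B1->F, B2->F, B3->F, B5->F, B6->F, B8->E, B9->E, B7->T, B10->T; records B1=F, B2=F, B3=F, B5=F, B6=F, B7=T, B8=E, B9=E, B10=T
run #4 (h=5, u=18) runs B1->T, B3->F, B5->F, B6->F, B8->E, B9->E, B7->T, B10->T; records B1=T, B3=F, B5=F, B6=F, B7=T, B8=E, B9=E, B10=T
run #5 (h=5, u=6) runs B1->F, B2->T, B3->T, B4->F, B5->F, B6->T, B6->T, B6->F, B8->E, B9->E, B7->T, B10->F, B11->T; records B1=F, B2=T, B3=T, B4=F, B5=F, B6=T, B6=F, B7=T, B8=E, B9=E, B10=F, B11=T
together the pool reaches 17 outcomes: B1=T, B1=F, B2=T, B2=F, B3=T, B3=F, B4=F, B5=F, B6=T, B6=F, B7=T, B8=S, B8=E, B9=E, B10=T, B10=F, B11=T
checked all size-1 subsets: none covers 17 outcomes (max 12/17)
checked all size-2 subsets: none covers 17 outcomes (max 16/17)
at size 3, {1, 2, 4} reaches all 17 outcomes; every lexicographically earlier size-3 subset fails

Answer: 3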